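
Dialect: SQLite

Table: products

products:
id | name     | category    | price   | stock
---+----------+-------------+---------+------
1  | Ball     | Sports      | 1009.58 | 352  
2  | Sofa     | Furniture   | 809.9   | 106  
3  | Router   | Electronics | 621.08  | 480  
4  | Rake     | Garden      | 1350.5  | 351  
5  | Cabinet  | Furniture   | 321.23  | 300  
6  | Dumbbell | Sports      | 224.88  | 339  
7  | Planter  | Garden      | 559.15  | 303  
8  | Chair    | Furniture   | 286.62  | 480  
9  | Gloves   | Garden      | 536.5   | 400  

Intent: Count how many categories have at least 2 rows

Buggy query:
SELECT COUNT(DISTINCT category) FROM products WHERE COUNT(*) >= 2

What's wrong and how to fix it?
Bug: COUNT(*) cannot appear in WHERE; the per-group count doesn't exist yet

Fix: Group first with HAVING COUNT(*) >= 2, then COUNT the resulting groups

Corrected query:
SELECT COUNT(*) FROM (SELECT category FROM products GROUP BY category HAVING COUNT(*) >= 2)

Result:
COUNT(*)
--------
3       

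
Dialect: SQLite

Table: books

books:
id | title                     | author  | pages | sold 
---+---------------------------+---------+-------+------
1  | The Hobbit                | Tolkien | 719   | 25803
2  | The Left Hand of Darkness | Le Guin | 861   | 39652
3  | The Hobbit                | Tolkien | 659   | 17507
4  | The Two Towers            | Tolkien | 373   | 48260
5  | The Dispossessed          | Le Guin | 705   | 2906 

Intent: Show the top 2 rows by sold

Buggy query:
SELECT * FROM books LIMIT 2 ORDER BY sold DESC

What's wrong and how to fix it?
Bug: ORDER BY cannot follow LIMIT; LIMIT is the final clause

Fix: Swap the clauses: ORDER BY first, then LIMIT

Corrected query:
SELECT * FROM books ORDER BY sold DESC LIMIT 2

Result:
id | title                     | author  | pages | sold 
---+---------------------------+---------+-------+------
4  | The Two Towers            | Tolkien | 373   | 48260
2  | The Left Hand of Darkness | Le Guin | 861   | 39652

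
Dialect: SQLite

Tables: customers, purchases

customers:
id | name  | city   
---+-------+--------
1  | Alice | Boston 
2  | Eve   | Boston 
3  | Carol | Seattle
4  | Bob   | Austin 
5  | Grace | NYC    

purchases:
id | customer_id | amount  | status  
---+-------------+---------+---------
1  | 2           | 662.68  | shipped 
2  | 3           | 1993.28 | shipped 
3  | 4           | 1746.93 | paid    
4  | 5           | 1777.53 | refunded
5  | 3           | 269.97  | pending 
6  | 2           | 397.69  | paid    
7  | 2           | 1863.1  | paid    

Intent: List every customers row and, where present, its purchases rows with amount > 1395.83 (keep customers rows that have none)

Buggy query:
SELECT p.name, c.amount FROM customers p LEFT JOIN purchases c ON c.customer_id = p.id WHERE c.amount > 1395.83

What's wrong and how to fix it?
Bug: A WHERE condition on the right-hand table after LEFT JOIN drops unmatched parents

Fix: Put 'c.amount > 1395.83' in the JOIN's ON clause instead of WHERE

Corrected query:
SELECT p.name, c.amount FROM customers p LEFT JOIN purchases c ON c.customer_id = p.id AND c.amount > 1395.83

Result:
name  | amount 
------+--------
Alice | NULL   
Eve   | 1863.1 
Carol | 1993.28
Bob   | 1746.93
Grace | 1777.53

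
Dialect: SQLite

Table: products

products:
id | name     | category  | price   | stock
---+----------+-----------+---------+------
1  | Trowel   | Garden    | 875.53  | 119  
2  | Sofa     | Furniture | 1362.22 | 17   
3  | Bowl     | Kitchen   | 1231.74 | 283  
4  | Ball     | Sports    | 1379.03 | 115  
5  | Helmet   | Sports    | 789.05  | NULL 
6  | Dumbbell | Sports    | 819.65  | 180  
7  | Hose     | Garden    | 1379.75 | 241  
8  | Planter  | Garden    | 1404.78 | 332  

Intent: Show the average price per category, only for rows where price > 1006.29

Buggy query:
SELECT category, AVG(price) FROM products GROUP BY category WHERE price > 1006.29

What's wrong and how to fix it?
Bug: WHERE cannot follow GROUP BY

Fix: Move the WHERE clause before GROUP BY

Corrected query:
SELECT category, AVG(price) FROM products WHERE price > 1006.29 GROUP BY category

Result:
category  | AVG(price)
----------+-----------
Furniture | 1362.22   
Garden    | 1392.265  
Kitchen   | 1231.74   
Sports    | 1379.03   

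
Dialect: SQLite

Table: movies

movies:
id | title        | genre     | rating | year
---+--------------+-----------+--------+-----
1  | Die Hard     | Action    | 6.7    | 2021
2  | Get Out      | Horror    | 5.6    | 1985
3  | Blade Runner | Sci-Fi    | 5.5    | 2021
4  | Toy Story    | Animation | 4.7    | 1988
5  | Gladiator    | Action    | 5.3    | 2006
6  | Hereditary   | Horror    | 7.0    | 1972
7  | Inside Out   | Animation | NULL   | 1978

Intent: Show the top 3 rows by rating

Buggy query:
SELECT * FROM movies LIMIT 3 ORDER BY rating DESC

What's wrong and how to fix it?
Bug: ORDER BY cannot follow LIMIT; LIMIT is the final clause

Fix: Sort with ORDER BY, then apply LIMIT

Corrected query:
SELECT * FROM movies ORDER BY rating DESC LIMIT 3

Result:
id | title      | genre  | rating | year
---+------------+--------+--------+-----
6  | Hereditary | Horror | 7      | 1972
1  | Die Hard   | Action | 6.7    | 2021
2  | Get Out    | Horror | 5.6    | 1985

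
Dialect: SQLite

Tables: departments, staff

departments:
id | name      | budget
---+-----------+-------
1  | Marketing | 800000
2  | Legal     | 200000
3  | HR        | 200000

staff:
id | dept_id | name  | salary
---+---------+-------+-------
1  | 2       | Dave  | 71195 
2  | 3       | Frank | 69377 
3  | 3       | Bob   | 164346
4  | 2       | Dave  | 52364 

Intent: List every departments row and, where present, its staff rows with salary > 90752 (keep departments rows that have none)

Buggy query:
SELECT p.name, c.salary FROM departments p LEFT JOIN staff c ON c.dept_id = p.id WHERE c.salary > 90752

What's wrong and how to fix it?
Bug: A WHERE condition on the right-hand table after LEFT JOIN drops unmatched parents

Fix: Move the right-table condition into the ON clause so unmatched parents are kept

Corrected query:
SELECT p.name, c.salary FROM departments p LEFT JOIN staff c ON c.dept_id = p.id AND c.salary > 90752

Result:
name      | salary
----------+-------
Marketing | NULL  
Legal     | NULL  
HR        | 164346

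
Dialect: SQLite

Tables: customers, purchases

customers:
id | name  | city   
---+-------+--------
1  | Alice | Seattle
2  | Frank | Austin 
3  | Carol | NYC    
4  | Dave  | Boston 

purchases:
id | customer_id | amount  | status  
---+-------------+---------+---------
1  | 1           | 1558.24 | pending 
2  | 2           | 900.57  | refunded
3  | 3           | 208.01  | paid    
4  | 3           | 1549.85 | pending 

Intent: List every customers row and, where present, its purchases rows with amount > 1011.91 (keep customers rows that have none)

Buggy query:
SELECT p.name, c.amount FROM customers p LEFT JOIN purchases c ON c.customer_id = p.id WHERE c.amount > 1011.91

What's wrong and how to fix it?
Bug: A WHERE condition on the right-hand table after LEFT JOIN drops unmatched parents

Fix: Put 'c.amount > 1011.91' in the JOIN's ON clause instead of WHERE

Corrected query:
SELECT p.name, c.amount FROM customers p LEFT JOIN purchases c ON c.customer_id = p.id AND c.amount > 1011.91

Result:
name  | amount 
------+--------
Alice | 1558.24
Frank | NULL   
Carol | 1549.85
Dave  | NULL   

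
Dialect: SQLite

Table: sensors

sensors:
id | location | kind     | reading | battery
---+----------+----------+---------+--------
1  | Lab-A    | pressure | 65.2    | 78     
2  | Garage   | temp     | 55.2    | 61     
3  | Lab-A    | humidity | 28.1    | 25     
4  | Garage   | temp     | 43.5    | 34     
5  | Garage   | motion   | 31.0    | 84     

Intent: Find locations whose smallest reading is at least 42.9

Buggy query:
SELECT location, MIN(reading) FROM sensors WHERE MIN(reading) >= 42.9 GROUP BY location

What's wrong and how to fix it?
Bug: MIN() in WHERE is a misuse of aggregate

Fix: Replace WHERE with HAVING after the GROUP BY

Corrected query:
SELECT location, MIN(reading) FROM sensors GROUP BY location HAVING MIN(reading) >= 42.9

Result:
(no rows)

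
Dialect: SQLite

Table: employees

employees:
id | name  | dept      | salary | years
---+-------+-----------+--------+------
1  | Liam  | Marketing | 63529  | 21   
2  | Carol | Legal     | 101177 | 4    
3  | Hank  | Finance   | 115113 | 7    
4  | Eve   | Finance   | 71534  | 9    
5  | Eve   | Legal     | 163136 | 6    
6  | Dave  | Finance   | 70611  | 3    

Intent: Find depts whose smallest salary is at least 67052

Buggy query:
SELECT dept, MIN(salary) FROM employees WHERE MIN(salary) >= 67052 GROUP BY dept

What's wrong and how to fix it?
Bug: MIN() in WHERE is a misuse of aggregate

Fix: Replace WHERE with HAVING after the GROUP BY

Corrected query:
SELECT dept, MIN(salary) FROM employees GROUP BY dept HAVING MIN(salary) >= 67052

Result:
dept    | MIN(salary)
--------+------------
Finance | 70611      
Legal   | 101177     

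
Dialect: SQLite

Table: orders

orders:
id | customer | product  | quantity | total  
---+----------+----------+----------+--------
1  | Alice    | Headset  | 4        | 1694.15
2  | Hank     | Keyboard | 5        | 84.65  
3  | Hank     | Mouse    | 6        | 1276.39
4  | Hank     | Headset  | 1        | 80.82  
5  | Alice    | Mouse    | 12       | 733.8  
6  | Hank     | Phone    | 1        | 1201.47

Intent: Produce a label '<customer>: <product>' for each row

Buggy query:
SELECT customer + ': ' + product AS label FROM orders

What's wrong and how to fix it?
Bug: '+' is numeric addition; on text columns SQLite converts them to 0 instead of concatenating

Fix: Replace + with || to concatenate text

Corrected query:
SELECT customer || ': ' || product AS label FROM orders

Result:
label         
--------------
Alice: Headset
Hank: Keyboard
Hank: Mouse   
Hank: Headset 
Alice: Mouse  
Hank: Phone   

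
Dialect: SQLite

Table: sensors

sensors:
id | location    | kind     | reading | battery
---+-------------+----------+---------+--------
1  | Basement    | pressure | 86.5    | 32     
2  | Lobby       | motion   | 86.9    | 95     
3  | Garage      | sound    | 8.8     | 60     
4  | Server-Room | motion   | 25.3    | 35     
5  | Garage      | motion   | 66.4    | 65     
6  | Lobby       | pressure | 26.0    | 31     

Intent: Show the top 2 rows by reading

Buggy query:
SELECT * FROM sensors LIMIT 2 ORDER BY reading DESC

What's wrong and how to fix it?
Bug: ORDER BY cannot follow LIMIT; LIMIT is the final clause

Fix: Sort with ORDER BY, then apply LIMIT

Corrected query:
SELECT * FROM sensors ORDER BY reading DESC LIMIT 2

Result:
id | location | kind     | reading | battery
---+----------+----------+---------+--------
2  | Lobby    | motion   | 86.9    | 95     
1  | Basement | pressure | 86.5    | 32     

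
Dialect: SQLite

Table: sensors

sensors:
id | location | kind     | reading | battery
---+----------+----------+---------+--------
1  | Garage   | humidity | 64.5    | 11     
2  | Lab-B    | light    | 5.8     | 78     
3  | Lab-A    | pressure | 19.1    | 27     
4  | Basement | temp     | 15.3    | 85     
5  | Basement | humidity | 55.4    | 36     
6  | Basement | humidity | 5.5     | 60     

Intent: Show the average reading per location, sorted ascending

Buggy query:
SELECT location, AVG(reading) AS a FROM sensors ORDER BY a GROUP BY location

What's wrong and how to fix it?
Bug: ORDER BY appears before GROUP BY; SQL clause order requires GROUP BY first

Fix: Reorder: SELECT … FROM … GROUP BY … ORDER BY …

Corrected query:
SELECT location, AVG(reading) AS a FROM sensors GROUP BY location ORDER BY a

Result:
location | a   
---------+-----
Lab-B    | 5.8 
Lab-A    | 19.1
Basement | 25.4
Garage   | 64.5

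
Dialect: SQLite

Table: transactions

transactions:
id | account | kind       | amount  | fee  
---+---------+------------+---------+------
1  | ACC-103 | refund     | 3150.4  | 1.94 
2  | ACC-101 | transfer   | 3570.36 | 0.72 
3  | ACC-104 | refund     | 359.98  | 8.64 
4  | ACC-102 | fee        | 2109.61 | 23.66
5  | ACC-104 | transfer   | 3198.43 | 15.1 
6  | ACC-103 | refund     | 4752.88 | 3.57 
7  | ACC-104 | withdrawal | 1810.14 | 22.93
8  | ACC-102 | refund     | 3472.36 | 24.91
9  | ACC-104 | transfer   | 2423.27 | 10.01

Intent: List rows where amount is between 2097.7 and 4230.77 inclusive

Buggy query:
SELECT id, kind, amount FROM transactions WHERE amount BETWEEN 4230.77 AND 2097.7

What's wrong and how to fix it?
Bug: BETWEEN expects the lower bound first; with 4230.77 AND 2097.7 the range is empty

Fix: Write BETWEEN 2097.7 AND 4230.77

Corrected query:
SELECT id, kind, amount FROM transactions WHERE amount BETWEEN 2097.7 AND 4230.77

Result:
id | kind     | amount 
---+----------+--------
1  | refund   | 3150.4 
2  | transfer | 3570.36
4  | fee      | 2109.61
5  | transfer | 3198.43
8  | refund   | 3472.36
9  | transfer | 2423.27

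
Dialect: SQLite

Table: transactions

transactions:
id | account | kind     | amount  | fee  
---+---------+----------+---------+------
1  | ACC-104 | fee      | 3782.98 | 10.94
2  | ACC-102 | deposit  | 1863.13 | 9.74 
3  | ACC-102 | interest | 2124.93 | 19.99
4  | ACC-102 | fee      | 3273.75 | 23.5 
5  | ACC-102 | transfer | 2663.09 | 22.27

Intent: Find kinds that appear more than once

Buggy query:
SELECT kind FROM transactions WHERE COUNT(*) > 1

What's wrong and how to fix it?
Bug: COUNT(*) is an aggregate and cannot be used in WHERE

Fix: GROUP BY kind, then filter groups with HAVING COUNT(*) > 1

Corrected query:
SELECT kind FROM transactions GROUP BY kind HAVING COUNT(*) > 1

Result:
kind
----
fee 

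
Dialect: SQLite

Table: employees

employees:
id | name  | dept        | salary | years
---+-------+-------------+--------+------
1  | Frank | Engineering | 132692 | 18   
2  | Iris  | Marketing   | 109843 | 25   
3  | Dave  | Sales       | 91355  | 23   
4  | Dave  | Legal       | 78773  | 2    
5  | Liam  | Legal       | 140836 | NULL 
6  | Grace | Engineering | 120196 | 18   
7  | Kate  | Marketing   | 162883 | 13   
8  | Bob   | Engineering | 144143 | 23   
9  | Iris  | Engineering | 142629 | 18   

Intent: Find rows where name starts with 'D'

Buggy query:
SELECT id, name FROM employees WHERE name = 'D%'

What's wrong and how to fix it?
Bug: Wildcards only work with LIKE; '=' treats '%' as a literal character

Fix: Replace '=' with LIKE so 'D%' is treated as a pattern

Corrected query:
SELECT id, name FROM employees WHERE name LIKE 'D%'

Result:
id | name
---+-----
3  | Dave
4  | Dave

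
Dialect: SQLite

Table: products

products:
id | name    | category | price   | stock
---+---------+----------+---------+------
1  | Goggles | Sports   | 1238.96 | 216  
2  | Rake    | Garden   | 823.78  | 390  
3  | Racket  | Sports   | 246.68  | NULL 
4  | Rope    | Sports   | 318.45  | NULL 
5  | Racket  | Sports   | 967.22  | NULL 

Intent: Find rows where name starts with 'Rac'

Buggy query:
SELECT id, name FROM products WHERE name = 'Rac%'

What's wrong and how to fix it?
Bug: Wildcards only work with LIKE; '=' treats '%' as a literal character

Fix: Replace '=' with LIKE so 'Rac%' is treated as a pattern

Corrected query:
SELECT id, name FROM products WHERE name LIKE 'Rac%'

Result:
id | name  
---+-------
3  | Racket
5  | Racket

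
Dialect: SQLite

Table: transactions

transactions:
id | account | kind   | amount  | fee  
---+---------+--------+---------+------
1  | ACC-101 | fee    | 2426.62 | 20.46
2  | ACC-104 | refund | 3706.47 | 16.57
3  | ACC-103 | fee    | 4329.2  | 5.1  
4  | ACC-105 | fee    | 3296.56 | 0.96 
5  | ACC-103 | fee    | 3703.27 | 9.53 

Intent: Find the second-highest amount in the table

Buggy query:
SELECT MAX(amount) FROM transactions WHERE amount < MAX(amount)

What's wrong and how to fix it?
Bug: MAX(amount) on the right of the comparison is an aggregate-in-WHERE error

Fix: Put the inner MAX in a scalar subquery

Corrected query:
SELECT MAX(amount) FROM transactions WHERE amount < (SELECT MAX(amount) FROM transactions)

Result:
MAX(amount)
-----------
3706.47    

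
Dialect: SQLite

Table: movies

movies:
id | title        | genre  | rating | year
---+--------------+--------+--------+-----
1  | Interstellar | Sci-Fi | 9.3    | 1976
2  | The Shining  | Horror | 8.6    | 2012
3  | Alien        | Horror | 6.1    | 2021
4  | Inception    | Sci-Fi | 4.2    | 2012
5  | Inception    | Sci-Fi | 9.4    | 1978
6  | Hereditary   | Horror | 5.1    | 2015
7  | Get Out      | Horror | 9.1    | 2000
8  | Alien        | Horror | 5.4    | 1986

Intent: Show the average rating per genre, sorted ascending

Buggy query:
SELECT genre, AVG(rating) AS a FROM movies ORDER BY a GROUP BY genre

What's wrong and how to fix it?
Bug: ORDER BY appears before GROUP BY; SQL clause order requires GROUP BY first

Fix: Move ORDER BY to the end, after GROUP BY

Corrected query:
SELECT genre, AVG(rating) AS a FROM movies GROUP BY genre ORDER BY a

Result:
genre  | a       
-------+---------
Horror | 6.86    
Sci-Fi | 7.633333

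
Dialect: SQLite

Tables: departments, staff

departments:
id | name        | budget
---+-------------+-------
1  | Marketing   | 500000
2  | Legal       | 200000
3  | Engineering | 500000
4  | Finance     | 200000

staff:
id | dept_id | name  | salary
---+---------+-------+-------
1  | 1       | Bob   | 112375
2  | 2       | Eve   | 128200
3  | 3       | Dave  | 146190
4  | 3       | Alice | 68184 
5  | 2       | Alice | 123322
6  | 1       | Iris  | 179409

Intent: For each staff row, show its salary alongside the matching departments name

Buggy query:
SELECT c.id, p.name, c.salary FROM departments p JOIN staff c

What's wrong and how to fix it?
Bug: JOIN with no ON clause produces a cartesian product; every staff row pairs with every departments row

Fix: Specify the join condition linking the foreign key to the parent id

Corrected query:
SELECT c.id, p.name, c.salary FROM departments p JOIN staff c ON c.dept_id = p.id

Result:
id | name        | salary
---+-------------+-------
1  | Marketing   | 112375
2  | Legal       | 128200
3  | Engineering | 146190
4  | Engineering | 68184 
5  | Legal       | 123322
6  | Marketing   | 179409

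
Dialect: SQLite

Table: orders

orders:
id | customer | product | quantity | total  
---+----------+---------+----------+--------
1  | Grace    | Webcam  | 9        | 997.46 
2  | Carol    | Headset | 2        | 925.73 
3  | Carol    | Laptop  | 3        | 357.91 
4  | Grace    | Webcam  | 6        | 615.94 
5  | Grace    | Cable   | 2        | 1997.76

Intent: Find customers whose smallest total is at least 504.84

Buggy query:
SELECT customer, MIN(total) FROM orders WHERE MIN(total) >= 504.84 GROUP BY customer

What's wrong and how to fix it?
Bug: Aggregates like MIN are computed per group after WHERE runs

Fix: Replace WHERE with HAVING after the GROUP BY

Corrected query:
SELECT customer, MIN(total) FROM orders GROUP BY customer HAVING MIN(total) >= 504.84

Result:
customer | MIN(total)
---------+-----------
Grace    | 615.94    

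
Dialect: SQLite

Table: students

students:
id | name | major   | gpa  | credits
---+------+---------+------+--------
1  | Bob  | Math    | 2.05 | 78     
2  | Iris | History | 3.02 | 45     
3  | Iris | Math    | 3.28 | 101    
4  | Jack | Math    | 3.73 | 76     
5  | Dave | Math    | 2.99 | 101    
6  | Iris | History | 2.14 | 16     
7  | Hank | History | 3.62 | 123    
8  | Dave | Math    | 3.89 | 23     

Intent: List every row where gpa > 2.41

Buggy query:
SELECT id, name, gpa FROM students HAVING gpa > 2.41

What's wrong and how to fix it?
Bug: HAVING filters the output of aggregation, but this query has no GROUP BY and no aggregate functions, so SQLite rejects it (HAVING clause on a non-aggregate query); the condition here is per row

Fix: Use WHERE for row-level filtering

Corrected query:
SELECT id, name, gpa FROM students WHERE gpa > 2.41

Result:
id | name | gpa 
---+------+-----
2  | Iris | 3.02
3  | Iris | 3.28
4  | Jack | 3.73
5  | Dave | 2.99
7  | Hank | 3.62
8  | Dave | 3.89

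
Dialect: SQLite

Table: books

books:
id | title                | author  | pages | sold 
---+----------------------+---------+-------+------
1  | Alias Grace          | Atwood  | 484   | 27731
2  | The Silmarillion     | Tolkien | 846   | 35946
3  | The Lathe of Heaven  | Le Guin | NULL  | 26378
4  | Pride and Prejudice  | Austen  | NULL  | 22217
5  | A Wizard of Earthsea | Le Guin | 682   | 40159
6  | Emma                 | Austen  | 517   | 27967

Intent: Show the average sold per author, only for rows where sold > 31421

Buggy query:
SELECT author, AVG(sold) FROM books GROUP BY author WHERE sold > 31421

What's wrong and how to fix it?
Bug: Row-level WHERE must come before GROUP BY in the clause order

Fix: Place WHERE between FROM and GROUP BY

Corrected query:
SELECT author, AVG(sold) FROM books WHERE sold > 31421 GROUP BY author

Result:
author  | AVG(sold)
--------+----------
Le Guin | 40159    
Tolkien | 35946    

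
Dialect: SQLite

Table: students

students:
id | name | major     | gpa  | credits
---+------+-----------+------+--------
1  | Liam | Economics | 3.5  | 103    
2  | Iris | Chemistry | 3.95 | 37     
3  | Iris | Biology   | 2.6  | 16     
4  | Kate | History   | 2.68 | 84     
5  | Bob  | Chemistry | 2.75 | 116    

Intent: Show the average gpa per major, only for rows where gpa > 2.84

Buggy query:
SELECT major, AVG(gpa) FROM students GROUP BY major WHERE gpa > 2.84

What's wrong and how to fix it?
Bug: WHERE cannot follow GROUP BY

Fix: Move the WHERE clause before GROUP BY

Corrected query:
SELECT major, AVG(gpa) FROM students WHERE gpa > 2.84 GROUP BY major

Result:
major     | AVG(gpa)
----------+---------
Chemistry | 3.95    
Economics | 3.5     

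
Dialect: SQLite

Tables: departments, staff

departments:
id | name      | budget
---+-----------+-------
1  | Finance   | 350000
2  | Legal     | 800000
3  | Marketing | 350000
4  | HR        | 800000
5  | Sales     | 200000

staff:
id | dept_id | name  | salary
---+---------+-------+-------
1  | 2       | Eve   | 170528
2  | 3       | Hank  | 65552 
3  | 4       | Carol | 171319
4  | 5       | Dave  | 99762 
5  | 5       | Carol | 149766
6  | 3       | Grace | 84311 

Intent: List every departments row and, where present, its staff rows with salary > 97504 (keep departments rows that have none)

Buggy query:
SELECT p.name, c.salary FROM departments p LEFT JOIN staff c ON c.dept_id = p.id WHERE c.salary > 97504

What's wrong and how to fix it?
Bug: A WHERE condition on the right-hand table after LEFT JOIN drops unmatched parents

Fix: Move the right-table condition into the ON clause so unmatched parents are kept

Corrected query:
SELECT p.name, c.salary FROM departments p LEFT JOIN staff c ON c.dept_id = p.id AND c.salary > 97504

Result:
name      | salary
----------+-------
Finance   | NULL  
Legal     | 170528
Marketing | NULL  
HR        | 171319
Sales     | 99762 
Sales     | 149766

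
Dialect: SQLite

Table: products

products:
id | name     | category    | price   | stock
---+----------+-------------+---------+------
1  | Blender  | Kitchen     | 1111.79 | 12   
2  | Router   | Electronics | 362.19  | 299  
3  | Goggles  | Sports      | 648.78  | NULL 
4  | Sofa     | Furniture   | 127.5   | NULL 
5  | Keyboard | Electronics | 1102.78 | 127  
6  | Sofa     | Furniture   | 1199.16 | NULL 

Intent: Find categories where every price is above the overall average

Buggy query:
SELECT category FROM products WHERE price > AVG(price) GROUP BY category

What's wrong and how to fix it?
Bug: AVG() is an aggregate; it can't sit directly in WHERE

Fix: Compute the overall average in a scalar subquery and compare each group's MIN against it in HAVING

Corrected query:
SELECT category FROM products GROUP BY category HAVING MIN(price) > (SELECT AVG(price) FROM products)

Result:
category
--------
Kitchen 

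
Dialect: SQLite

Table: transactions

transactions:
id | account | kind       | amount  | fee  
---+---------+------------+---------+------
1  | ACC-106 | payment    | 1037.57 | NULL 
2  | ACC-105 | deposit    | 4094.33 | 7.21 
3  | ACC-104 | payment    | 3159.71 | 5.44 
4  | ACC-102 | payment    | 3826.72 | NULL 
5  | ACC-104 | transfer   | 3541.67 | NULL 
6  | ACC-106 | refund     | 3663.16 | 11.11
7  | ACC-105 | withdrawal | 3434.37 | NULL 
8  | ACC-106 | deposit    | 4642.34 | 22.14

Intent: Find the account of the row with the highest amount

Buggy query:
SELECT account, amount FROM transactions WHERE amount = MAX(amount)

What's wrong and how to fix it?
Bug: MAX(amount) is an aggregate and cannot be used directly in WHERE

Fix: Wrap MAX in a scalar subquery so WHERE compares against a single value

Corrected query:
SELECT account, amount FROM transactions WHERE amount = (SELECT MAX(amount) FROM transactions)

Result:
account | amount 
--------+--------
ACC-106 | 4642.34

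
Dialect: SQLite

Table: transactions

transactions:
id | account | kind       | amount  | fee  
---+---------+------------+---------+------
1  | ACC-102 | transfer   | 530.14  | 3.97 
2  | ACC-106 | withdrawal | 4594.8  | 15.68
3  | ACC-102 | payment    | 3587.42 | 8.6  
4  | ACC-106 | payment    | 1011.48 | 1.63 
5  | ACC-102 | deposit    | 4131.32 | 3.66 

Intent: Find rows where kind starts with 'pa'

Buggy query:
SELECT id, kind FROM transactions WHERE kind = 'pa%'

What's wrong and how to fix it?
Bug: Wildcards only work with LIKE; '=' treats '%' as a literal character

Fix: Use LIKE for wildcard pattern matching

Corrected query:
SELECT id, kind FROM transactions WHERE kind LIKE 'pa%'

Result:
id | kind   
---+--------
3  | payment
4  | payment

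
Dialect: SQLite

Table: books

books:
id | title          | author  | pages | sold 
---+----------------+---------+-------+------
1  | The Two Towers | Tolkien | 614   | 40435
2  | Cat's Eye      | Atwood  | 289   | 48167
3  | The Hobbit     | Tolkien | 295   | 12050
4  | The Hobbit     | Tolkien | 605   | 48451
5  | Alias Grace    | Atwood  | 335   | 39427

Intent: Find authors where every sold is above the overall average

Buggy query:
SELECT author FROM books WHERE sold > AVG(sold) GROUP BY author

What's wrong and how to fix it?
Bug: AVG() is an aggregate; it can't sit directly in WHERE

Fix: Compute the overall average in a scalar subquery and compare each group's MIN against it in HAVING

Corrected query:
SELECT author FROM books GROUP BY author HAVING MIN(sold) > (SELECT AVG(sold) FROM books)

Result:
author
------
Atwood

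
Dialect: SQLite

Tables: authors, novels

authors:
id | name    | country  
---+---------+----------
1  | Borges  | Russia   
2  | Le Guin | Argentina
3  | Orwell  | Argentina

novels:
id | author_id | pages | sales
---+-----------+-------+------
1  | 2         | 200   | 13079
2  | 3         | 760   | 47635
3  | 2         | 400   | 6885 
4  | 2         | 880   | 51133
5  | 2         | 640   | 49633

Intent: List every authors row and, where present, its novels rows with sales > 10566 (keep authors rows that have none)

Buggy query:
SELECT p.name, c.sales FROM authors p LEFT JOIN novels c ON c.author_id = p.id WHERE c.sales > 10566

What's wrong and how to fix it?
Bug: A WHERE condition on the right-hand table after LEFT JOIN drops unmatched parents

Fix: Put 'c.sales > 10566' in the JOIN's ON clause instead of WHERE

Corrected query:
SELECT p.name, c.sales FROM authors p LEFT JOIN novels c ON c.author_id = p.id AND c.sales > 10566

Result:
name    | sales
--------+------
Borges  | NULL 
Le Guin | 13079
Le Guin | 49633
Le Guin | 51133
Orwell  | 47635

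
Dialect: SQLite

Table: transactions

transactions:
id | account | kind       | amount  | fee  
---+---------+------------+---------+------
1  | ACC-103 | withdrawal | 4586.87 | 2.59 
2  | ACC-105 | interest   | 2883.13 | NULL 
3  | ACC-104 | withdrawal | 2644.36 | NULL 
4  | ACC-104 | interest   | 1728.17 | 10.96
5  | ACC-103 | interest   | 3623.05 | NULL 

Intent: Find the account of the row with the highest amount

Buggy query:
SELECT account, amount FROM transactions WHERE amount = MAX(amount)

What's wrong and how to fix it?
Bug: WHERE is evaluated per row; an aggregate over the whole table isn't defined there

Fix: Use a subquery: WHERE amount = (SELECT MAX(amount) FROM transactions)

Corrected query:
SELECT account, amount FROM transactions WHERE amount = (SELECT MAX(amount) FROM transactions)

Result:
account | amount 
--------+--------
ACC-103 | 4586.87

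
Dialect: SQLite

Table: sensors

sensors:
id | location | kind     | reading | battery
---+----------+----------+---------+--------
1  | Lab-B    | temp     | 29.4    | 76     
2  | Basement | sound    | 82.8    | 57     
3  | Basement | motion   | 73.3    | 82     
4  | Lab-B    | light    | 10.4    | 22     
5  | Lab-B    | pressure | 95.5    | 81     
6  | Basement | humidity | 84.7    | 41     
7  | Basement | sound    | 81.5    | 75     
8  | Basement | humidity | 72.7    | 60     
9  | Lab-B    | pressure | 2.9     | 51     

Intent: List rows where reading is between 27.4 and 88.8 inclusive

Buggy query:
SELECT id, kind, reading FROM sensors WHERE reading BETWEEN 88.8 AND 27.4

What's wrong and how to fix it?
Bug: The bounds are reversed; BETWEEN a AND b requires a <= b to match anything

Fix: Swap the bounds so the smaller value comes first

Corrected query:
SELECT id, kind, reading FROM sensors WHERE reading BETWEEN 27.4 AND 88.8

Result:
id | kind     | reading
---+----------+--------
1  | temp     | 29.4   
2  | sound    | 82.8   
3  | motion   | 73.3   
6  | humidity | 84.7   
7  | sound    | 81.5   
8  | humidity | 72.7   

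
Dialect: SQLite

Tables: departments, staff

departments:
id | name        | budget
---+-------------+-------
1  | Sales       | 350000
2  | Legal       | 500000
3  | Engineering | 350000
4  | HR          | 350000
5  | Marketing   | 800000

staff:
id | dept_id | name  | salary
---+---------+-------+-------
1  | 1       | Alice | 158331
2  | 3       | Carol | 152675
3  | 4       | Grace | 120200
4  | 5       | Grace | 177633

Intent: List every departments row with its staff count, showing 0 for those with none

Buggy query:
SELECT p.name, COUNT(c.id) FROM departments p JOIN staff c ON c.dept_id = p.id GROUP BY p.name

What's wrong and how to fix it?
Bug: INNER JOIN drops departments rows that have no matching staff rows

Fix: Use LEFT JOIN so parents without children still appear (COUNT(c.id) gives 0)

Corrected query:
SELECT p.name, COUNT(c.id) FROM departments p LEFT JOIN staff c ON c.dept_id = p.id GROUP BY p.name

Result:
name        | COUNT(c.id)
------------+------------
Engineering | 1          
HR          | 1          
Legal       | 0          
Marketing   | 1          
Sales       | 1          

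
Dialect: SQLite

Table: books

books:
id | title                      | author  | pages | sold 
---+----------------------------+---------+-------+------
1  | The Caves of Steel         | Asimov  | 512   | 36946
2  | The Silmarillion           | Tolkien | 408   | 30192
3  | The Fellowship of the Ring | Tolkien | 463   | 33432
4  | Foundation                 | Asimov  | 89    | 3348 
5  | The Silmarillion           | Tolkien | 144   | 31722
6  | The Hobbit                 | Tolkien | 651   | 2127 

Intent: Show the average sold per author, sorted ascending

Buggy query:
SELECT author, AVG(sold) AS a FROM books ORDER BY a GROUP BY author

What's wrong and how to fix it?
Bug: GROUP BY must precede ORDER BY

Fix: Reorder: SELECT … FROM … GROUP BY … ORDER BY …

Corrected query:
SELECT author, AVG(sold) AS a FROM books GROUP BY author ORDER BY a

Result:
author  | a       
--------+---------
Asimov  | 20147   
Tolkien | 24368.25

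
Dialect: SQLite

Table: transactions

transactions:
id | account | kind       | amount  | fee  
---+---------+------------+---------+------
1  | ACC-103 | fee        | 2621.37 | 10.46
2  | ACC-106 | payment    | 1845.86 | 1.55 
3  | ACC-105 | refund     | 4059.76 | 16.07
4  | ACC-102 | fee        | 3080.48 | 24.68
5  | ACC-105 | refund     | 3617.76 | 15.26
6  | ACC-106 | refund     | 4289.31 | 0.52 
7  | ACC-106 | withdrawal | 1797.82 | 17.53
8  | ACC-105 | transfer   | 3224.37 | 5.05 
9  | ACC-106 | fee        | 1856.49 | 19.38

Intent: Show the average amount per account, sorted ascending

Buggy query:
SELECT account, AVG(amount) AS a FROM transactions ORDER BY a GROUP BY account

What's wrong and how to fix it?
Bug: ORDER BY appears before GROUP BY; SQL clause order requires GROUP BY first

Fix: Move ORDER BY to the end, after GROUP BY

Corrected query:
SELECT account, AVG(amount) AS a FROM transactions GROUP BY account ORDER BY a

Result:
account | a          
--------+------------
ACC-106 | 2447.37    
ACC-103 | 2621.37    
ACC-102 | 3080.48    
ACC-105 | 3633.963333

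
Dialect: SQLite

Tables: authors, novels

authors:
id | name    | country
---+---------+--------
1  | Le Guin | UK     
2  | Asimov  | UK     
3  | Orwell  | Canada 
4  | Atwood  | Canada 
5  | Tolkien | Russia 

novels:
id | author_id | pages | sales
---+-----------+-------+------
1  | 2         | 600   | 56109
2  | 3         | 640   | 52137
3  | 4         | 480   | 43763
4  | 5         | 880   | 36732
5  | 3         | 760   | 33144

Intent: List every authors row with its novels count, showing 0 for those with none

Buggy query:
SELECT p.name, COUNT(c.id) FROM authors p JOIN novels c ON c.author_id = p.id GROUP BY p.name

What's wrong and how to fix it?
Bug: INNER JOIN drops authors rows that have no matching novels rows

Fix: Switch to LEFT JOIN to retain unmatched parent rows

Corrected query:
SELECT p.name, COUNT(c.id) FROM authors p LEFT JOIN novels c ON c.author_id = p.id GROUP BY p.name

Result:
name    | COUNT(c.id)
--------+------------
Asimov  | 1          
Atwood  | 1          
Le Guin | 0          
Orwell  | 2          
Tolkien | 1          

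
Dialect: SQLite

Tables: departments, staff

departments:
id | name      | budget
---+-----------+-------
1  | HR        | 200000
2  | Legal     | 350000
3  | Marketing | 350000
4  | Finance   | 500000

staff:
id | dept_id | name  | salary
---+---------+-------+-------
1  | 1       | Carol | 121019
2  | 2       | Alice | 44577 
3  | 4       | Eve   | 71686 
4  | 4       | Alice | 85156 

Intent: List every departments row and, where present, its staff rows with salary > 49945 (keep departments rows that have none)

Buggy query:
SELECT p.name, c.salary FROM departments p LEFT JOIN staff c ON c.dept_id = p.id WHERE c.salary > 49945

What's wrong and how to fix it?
Bug: A WHERE condition on the right-hand table after LEFT JOIN drops unmatched parents

Fix: Put 'c.salary > 49945' in the JOIN's ON clause instead of WHERE

Corrected query:
SELECT p.name, c.salary FROM departments p LEFT JOIN staff c ON c.dept_id = p.id AND c.salary > 49945

Result:
name      | salary
----------+-------
HR        | 121019
Legal     | NULL  
Marketing | NULL  
Finance   | 71686 
Finance   | 85156 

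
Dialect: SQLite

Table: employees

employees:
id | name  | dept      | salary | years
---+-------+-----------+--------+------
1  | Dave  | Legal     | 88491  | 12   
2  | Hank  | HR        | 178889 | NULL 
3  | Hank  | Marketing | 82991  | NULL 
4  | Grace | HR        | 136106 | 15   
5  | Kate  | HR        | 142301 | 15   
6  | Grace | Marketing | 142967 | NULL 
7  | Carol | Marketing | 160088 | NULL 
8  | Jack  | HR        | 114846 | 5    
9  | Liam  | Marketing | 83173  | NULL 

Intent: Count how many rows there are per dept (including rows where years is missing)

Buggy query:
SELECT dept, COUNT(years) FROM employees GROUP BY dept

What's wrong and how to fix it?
Bug: COUNT(years) skips NULLs, so groups with missing years are undercounted

Fix: Replace COUNT(years) with COUNT(*)

Corrected query:
SELECT dept, COUNT(*) FROM employees GROUP BY dept

Result:
dept      | COUNT(*)
----------+---------
HR        | 4       
Legal     | 1       
Marketing | 4       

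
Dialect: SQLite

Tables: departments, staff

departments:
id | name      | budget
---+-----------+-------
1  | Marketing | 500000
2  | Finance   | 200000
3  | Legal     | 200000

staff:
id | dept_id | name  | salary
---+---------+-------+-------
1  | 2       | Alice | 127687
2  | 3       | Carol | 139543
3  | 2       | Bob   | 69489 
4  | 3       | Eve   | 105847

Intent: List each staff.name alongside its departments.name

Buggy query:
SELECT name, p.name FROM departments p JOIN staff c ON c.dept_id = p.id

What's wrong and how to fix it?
Bug: Both tables have a 'name' column; the unqualified reference is ambiguous

Fix: Prefix ambiguous columns with the table alias

Corrected query:
SELECT c.name, p.name FROM departments p JOIN staff c ON c.dept_id = p.id

Result:
name  | name   
------+--------
Alice | Finance
Carol | Legal  
Bob   | Finance
Eve   | Legal  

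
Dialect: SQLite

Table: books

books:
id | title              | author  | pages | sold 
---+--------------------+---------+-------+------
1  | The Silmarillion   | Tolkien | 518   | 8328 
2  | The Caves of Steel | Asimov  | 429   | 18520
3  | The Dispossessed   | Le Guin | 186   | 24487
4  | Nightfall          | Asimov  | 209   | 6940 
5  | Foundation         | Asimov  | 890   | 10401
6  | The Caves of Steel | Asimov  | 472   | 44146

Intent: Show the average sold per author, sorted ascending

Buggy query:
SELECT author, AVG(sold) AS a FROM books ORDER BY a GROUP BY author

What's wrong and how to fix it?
Bug: GROUP BY must precede ORDER BY

Fix: Move ORDER BY to the end, after GROUP BY

Corrected query:
SELECT author, AVG(sold) AS a FROM books GROUP BY author ORDER BY a

Result:
author  | a       
--------+---------
Tolkien | 8328    
Asimov  | 20001.75
Le Guin | 24487   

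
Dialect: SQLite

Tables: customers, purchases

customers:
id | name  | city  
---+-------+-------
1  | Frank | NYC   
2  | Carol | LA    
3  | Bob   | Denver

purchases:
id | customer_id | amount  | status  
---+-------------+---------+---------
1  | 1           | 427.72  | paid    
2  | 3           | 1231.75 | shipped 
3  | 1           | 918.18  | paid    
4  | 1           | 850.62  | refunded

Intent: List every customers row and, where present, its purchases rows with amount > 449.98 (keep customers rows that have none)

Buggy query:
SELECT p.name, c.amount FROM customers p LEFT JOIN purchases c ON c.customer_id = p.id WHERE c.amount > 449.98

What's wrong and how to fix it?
Bug: A WHERE condition on the right-hand table after LEFT JOIN drops unmatched parents

Fix: Put 'c.amount > 449.98' in the JOIN's ON clause instead of WHERE

Corrected query:
SELECT p.name, c.amount FROM customers p LEFT JOIN purchases c ON c.customer_id = p.id AND c.amount > 449.98

Result:
name  | amount 
------+--------
Frank | 850.62 
Frank | 918.18 
Carol | NULL   
Bob   | 1231.75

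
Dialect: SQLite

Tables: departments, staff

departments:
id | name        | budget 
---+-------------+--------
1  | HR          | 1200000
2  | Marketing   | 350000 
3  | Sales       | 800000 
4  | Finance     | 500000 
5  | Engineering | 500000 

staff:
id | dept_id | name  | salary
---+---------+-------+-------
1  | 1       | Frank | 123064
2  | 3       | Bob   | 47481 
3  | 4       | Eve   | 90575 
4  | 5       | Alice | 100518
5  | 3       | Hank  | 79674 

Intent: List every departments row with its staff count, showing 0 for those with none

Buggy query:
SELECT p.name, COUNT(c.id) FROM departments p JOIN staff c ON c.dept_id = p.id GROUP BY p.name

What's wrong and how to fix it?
Bug: An inner join excludes parents with zero children

Fix: Switch to LEFT JOIN to retain unmatched parent rows

Corrected query:
SELECT p.name, COUNT(c.id) FROM departments p LEFT JOIN staff c ON c.dept_id = p.id GROUP BY p.name

Result:
name        | COUNT(c.id)
------------+------------
Engineering | 1          
Finance     | 1          
HR          | 1          
Marketing   | 0          
Sales       | 2          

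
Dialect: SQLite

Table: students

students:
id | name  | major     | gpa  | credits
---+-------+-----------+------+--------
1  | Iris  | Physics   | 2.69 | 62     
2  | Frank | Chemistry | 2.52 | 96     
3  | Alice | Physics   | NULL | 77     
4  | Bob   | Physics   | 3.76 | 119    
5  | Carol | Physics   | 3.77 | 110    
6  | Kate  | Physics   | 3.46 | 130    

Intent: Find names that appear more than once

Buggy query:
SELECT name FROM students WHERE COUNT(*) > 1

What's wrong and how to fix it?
Bug: WHERE can't reference COUNT(*); aggregates are computed after WHERE

Fix: Group first, then use HAVING for the count condition

Corrected query:
SELECT name FROM students GROUP BY name HAVING COUNT(*) > 1

Result:
(no rows)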